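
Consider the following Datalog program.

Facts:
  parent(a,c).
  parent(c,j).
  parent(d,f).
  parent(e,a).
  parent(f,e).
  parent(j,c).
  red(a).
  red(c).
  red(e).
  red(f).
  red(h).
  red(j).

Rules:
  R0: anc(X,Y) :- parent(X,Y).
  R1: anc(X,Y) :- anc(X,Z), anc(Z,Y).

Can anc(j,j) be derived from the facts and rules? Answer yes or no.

round 1: derive anc(a,c) via R0 from parent(a,c)
round 1: derive anc(c,j) via R0 from parent(c,j)
round 1: derive anc(d,f) via R0 from parent(d,f)
round 1: derive anc(e,a) via R0 from parent(e,a)
round 1: derive anc(f,e) via R0 from parent(f,e)
round 1: derive anc(j,c) via R0 from parent(j,c)
round 2: derive anc(a,j) via R1 from anc(a,c), anc(c,j)
round 2: derive anc(c,c) via R1 from anc(c,j), anc(j,c)
round 2: derive anc(d,e) via R1 from anc(d,f), anc(f,e)
round 2: derive anc(e,c) via R1 from anc(e,a), anc(a,c)
round 2: derive anc(f,a) via R1 from anc(f,e), anc(e,a)
round 2: derive anc(j,j) via R1 from anc(j,c), anc(c,j)
round 3: derive anc(d,a) via R1 from anc(d,e), anc(e,a)
round 3: derive anc(d,c) via R1 from anc(d,e), anc(e,c)
round 3: derive anc(e,j) via R1 from anc(e,a), anc(a,j)
round 3: derive anc(f,c) via R1 from anc(f,a), anc(a,c)
round 3: derive anc(f,j) via R1 from anc(f,a), anc(a,j)
round 4: derive anc(d,j) via R1 from anc(d,a), anc(a,j)

yes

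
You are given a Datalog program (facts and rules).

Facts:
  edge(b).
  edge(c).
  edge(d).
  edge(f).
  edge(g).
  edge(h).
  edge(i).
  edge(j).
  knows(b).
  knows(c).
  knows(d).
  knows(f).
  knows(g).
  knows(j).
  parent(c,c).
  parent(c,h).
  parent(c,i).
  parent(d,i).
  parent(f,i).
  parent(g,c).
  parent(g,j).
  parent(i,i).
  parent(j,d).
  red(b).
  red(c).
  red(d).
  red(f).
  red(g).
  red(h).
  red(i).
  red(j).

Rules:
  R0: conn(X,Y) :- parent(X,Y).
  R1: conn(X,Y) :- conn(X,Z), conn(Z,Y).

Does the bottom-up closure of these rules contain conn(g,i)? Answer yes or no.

round 1: derive conn(c,c) via R0 from parent(c,c)
round 1: derive conn(c,h) via R0 from parent(c,h)
round 1: derive conn(c,i) via R0 from parent(c,i)
round 1: derive conn(d,i) via R0 from parent(d,i)
round 1: derive conn(f,i) via R0 from parent(f,i)
round 1: derive conn(g,c) via R0 from parent(g,c)
round 1: derive conn(g,j) via R0 from parent(g,j)
round 1: derive conn(i,i) via R0 from parent(i,i)
round 1: derive conn(j,d) via R0 from parent(j,d)
round 2: derive conn(g,d) via R1 from conn(g,j), conn(j,d)
round 2: derive conn(g,h) via R1 from conn(g,c), conn(c,h)
round 2: derive conn(g,i) via R1 from conn(g,c), conn(c,i)
round 2: derive conn(j,i) via R1 from conn(j,d), conn(d,i)

yes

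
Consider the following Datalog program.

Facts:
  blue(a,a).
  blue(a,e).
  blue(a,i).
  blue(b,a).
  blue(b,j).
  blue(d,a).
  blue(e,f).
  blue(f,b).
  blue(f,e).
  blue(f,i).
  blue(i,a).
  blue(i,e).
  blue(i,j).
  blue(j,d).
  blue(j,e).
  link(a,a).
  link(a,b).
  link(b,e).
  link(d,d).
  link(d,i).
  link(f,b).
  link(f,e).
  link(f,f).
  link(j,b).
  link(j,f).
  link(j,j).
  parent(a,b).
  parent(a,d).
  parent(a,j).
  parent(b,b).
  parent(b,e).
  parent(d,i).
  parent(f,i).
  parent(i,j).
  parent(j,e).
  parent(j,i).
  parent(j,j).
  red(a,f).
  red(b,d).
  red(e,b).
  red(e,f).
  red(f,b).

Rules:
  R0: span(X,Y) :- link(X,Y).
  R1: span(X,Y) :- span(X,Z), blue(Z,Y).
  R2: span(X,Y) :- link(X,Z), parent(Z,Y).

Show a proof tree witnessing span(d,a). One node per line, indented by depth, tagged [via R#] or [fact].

span(d,a)  [via R1]
  span(d,d)  [via R0]
    link(d,d)  [fact]
  blue(d,a)  [fact]

round 1: derive span(a,a) via R0 from link(a,a)
round 1: derive span(a,b) via R0 from link(a,b)
round 1: derive span(b,e) via R0 from link(b,e)
round 1: derive span(d,d) via R0 from link(d,d)
round 1: derive span(d,i) via R0 from link(d,i)
round 1: derive span(f,b) via R0 from link(f,b)
round 1: derive span(f,e) via R0 from link(f,e)
round 1: derive span(f,f) via R0 from link(f,f)
round 1: derive span(j,b) via R0 from link(j,b)
round 1: derive span(j,f) via R0 from link(j,f)
round 1: derive span(j,j) via R0 from link(j,j)
round 1: derive span(a,d) via R2 from link(a,a), parent(a,d)
round 1: derive span(a,e) via R2 from link(a,b), parent(b,e)
round 1: derive span(a,j) via R2 from link(a,a), parent(a,j)
round 1: derive span(d,j) via R2 from link(d,i), parent(i,j)
round 1: derive span(f,i) via R2 from link(f,f), parent(f,i)
round 1: derive span(j,e) via R2 from link(j,b), parent(b,e)
round 1: derive span(j,i) via R2 from link(j,f), parent(f,i)
round 2: derive span(a,f) via R1 from span(a,e), blue(e,f)
round 2: derive span(a,i) via R1 from span(a,a), blue(a,i)
round 2: derive span(b,f) via R1 from span(b,e), blue(e,f)
round 2: derive span(d,a) via R1 from span(d,d), blue(d,a)
round 2: derive span(d,e) via R1 from span(d,i), blue(i,e)
round 2: derive span(f,a) via R1 from span(f,b), blue(b,a)
round 2: derive span(f,j) via R1 from span(f,b), blue(b,j)
round 2: derive span(j,a) via R1 from span(j,b), blue(b,a)
round 2: derive span(j,d) via R1 from span(j,j), blue(j,d)
round 3: derive span(b,b) via R1 from span(b,f), blue(f,b)
round 3: derive span(b,i) via R1 from span(b,f), blue(f,i)
round 3: derive span(d,f) via R1 from span(d,e), blue(e,f)
round 3: derive span(f,d) via R1 from span(f,j), blue(j,d)
round 4: derive span(b,a) via R1 from span(b,b), blue(b,a)
round 4: derive span(b,j) via R1 from span(b,b), blue(b,j)
round 4: derive span(d,b) via R1 from span(d,f), blue(f,b)
round 5: derive span(b,d) via R1 from span(b,j), blue(j,d)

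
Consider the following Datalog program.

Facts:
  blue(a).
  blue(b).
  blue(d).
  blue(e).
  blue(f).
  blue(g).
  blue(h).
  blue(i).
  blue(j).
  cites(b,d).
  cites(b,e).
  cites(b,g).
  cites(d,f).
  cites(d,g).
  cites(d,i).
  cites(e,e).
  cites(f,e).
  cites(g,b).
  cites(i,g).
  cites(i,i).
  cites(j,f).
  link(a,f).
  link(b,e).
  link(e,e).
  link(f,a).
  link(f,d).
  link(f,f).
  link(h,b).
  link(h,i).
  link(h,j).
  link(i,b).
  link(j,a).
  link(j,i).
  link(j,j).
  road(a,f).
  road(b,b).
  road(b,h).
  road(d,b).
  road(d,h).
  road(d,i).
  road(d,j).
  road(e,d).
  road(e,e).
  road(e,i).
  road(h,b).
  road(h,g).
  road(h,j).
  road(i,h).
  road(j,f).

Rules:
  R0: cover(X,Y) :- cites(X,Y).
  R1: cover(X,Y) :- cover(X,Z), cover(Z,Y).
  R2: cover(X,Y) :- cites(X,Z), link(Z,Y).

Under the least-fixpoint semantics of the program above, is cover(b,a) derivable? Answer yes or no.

round 1: derive cover(b,d) via R0 from cites(b,d)
round 1: derive cover(b,e) via R0 from cites(b,e)
round 1: derive cover(b,g) via R0 from cites(b,g)
round 1: derive cover(d,f) via R0 from cites(d,f)
round 1: derive cover(d,g) via R0 from cites(d,g)
round 1: derive cover(d,i) via R0 from cites(d,i)
round 1: derive cover(e,e) via R0 from cites(e,e)
round 1: derive cover(f,e) via R0 from cites(f,e)
round 1: derive cover(g,b) via R0 from cites(g,b)
round 1: derive cover(i,g) via R0 from cites(i,g)
round 1: derive cover(i,i) via R0 from cites(i,i)
round 1: derive cover(j,f) via R0 from cites(j,f)
round 1: derive cover(d,a) via R2 from cites(d,f), link(f,a)
round 1: derive cover(d,b) via R2 from cites(d,i), link(i,b)
round 1: derive cover(d,d) via R2 from cites(d,f), link(f,d)
round 1: derive cover(g,e) via R2 from cites(g,b), link(b,e)
round 1: derive cover(i,b) via R2 from cites(i,i), link(i,b)
round 1: derive cover(j,a) via R2 from cites(j,f), link(f,a)
round 1: derive cover(j,d) via R2 from cites(j,f), link(f,d)
round 2: derive cover(b,a) via R1 from cover(b,d), cover(d,a)
round 2: derive cover(b,b) via R1 from cover(b,d), cover(d,b)
round 2: derive cover(b,f) via R1 from cover(b,d), cover(d,f)
round 2: derive cover(b,i) via R1 from cover(b,d), cover(d,i)
round 2: derive cover(d,e) via R1 from cover(d,b), cover(b,e)
round 2: derive cover(g,d) via R1 from cover(g,b), cover(b,d)
round 2: derive cover(g,g) via R1 from cover(g,b), cover(b,g)
round 2: derive cover(i,d) via R1 from cover(i,b), cover(b,d)
round 2: derive cover(i,e) via R1 from cover(i,b), cover(b,e)
round 2: derive cover(j,b) via R1 from cover(j,d), cover(d,b)
round 2: derive cover(j,e) via R1 from cover(j,f), cover(f,e)
round 2: derive cover(j,g) via R1 from cover(j,d), cover(d,g)
round 2: derive cover(j,i) via R1 from cover(j,d), cover(d,i)
round 3: derive cover(g,a) via R1 from cover(g,b), cover(b,a)
round 3: derive cover(g,f) via R1 from cover(g,b), cover(b,f)
round 3: derive cover(g,i) via R1 from cover(g,b), cover(b,i)
round 3: derive cover(i,a) via R1 from cover(i,b), cover(b,a)
round 3: derive cover(i,f) via R1 from cover(i,b), cover(b,f)

yes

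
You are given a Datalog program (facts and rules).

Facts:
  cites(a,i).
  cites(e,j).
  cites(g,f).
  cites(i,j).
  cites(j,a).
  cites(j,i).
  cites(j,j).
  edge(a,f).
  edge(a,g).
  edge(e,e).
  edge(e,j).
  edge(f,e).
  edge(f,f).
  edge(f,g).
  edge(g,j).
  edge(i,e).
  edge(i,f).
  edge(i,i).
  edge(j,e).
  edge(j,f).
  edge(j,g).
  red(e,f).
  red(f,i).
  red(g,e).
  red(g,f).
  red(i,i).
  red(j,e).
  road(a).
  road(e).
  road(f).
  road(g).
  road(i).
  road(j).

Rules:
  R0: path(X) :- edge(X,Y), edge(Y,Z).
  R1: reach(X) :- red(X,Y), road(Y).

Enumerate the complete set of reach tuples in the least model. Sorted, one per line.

reach(e)
reach(f)
reach(g)
reach(i)
reach(j)

round 1: derive reach(e) via R1 from red(e,f), road(f)
round 1: derive reach(f) via R1 from red(f,i), road(i)
round 1: derive reach(g) via R1 from red(g,e), road(e)
round 1: derive reach(i) via R1 from red(i,i), road(i)
round 1: derive reach(j) via R1 from red(j,e), road(e)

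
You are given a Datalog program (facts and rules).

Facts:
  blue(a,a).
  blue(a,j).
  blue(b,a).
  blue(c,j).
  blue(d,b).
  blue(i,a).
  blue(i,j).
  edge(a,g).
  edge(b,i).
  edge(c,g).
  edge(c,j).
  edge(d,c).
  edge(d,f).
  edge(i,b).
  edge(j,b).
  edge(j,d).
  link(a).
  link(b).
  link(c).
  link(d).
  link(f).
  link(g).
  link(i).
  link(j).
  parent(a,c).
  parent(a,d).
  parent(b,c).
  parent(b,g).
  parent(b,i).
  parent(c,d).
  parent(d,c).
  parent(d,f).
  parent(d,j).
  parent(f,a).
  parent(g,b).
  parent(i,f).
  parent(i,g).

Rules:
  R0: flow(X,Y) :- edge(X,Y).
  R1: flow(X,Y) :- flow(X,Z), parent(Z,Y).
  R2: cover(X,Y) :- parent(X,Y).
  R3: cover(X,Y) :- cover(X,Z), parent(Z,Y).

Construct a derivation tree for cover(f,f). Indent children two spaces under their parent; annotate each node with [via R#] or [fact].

cover(f,f)  [via R3]
  cover(f,d)  [via R3]
    cover(f,a)  [via R2]
      parent(f,a)  [fact]
    parent(a,d)  [fact]
  parent(d,f)  [fact]

round 1: derive cover(a,c) via R2 from parent(a,c)
round 1: derive cover(a,d) via R2 from parent(a,d)
round 1: derive cover(b,c) via R2 from parent(b,c)
round 1: derive cover(b,g) via R2 from parent(b,g)
round 1: derive cover(b,i) via R2 from parent(b,i)
round 1: derive cover(c,d) via R2 from parent(c,d)
round 1: derive cover(d,c) via R2 from parent(d,c)
round 1: derive cover(d,f) via R2 from parent(d,f)
round 1: derive cover(d,j) via R2 from parent(d,j)
round 1: derive cover(f,a) via R2 from parent(f,a)
round 1: derive cover(g,b) via R2 from parent(g,b)
round 1: derive cover(i,f) via R2 from parent(i,f)
round 1: derive cover(i,g) via R2 from parent(i,g)
round 2: derive cover(a,f) via R3 from cover(a,d), parent(d,f)
round 2: derive cover(a,j) via R3 from cover(a,d), parent(d,j)
round 2: derive cover(b,b) via R3 from cover(b,g), parent(g,b)
round 2: derive cover(b,d) via R3 from cover(b,c), parent(c,d)
round 2: derive cover(b,f) via R3 from cover(b,i), parent(i,f)
round 2: derive cover(c,c) via R3 from cover(c,d), parent(d,c)
round 2: derive cover(c,f) via R3 from cover(c,d), parent(d,f)
round 2: derive cover(c,j) via R3 from cover(c,d), parent(d,j)
round 2: derive cover(d,a) via R3 from cover(d,f), parent(f,a)
round 2: derive cover(d,d) via R3 from cover(d,c), parent(c,d)
round 2: derive cover(f,c) via R3 from cover(f,a), parent(a,c)
round 2: derive cover(f,d) via R3 from cover(f,a), parent(a,d)
round 2: derive cover(g,c) via R3 from cover(g,b), parent(b,c)
round 2: derive cover(g,g) via R3 from cover(g,b), parent(b,g)
round 2: derive cover(g,i) via R3 from cover(g,b), parent(b,i)
round 2: derive cover(i,a) via R3 from cover(i,f), parent(f,a)
round 2: derive cover(i,b) via R3 from cover(i,g), parent(g,b)
round 3: derive cover(a,a) via R3 from cover(a,f), parent(f,a)
round 3: derive cover(b,a) via R3 from cover(b,f), parent(f,a)
round 3: derive cover(b,j) via R3 from cover(b,d), parent(d,j)
round 3: derive cover(c,a) via R3 from cover(c,f), parent(f,a)
round 3: derive cover(f,f) via R3 from cover(f,d), parent(d,f)
round 3: derive cover(f,j) via R3 from cover(f,d), parent(d,j)
round 3: derive cover(g,d) via R3 from cover(g,c), parent(c,d)
round 3: derive cover(g,f) via R3 from cover(g,i), parent(i,f)
round 3: derive cover(i,c) via R3 from cover(i,a), parent(a,c)
round 3: derive cover(i,d) via R3 from cover(i,a), parent(a,d)
round 3: derive cover(i,i) via R3 from cover(i,b), parent(b,i)
round 4: derive cover(g,a) via R3 from cover(g,f), parent(f,a)
round 4: derive cover(g,j) via R3 from cover(g,d), parent(d,j)
round 4: derive cover(i,j) via R3 from cover(i,d), parent(d,j)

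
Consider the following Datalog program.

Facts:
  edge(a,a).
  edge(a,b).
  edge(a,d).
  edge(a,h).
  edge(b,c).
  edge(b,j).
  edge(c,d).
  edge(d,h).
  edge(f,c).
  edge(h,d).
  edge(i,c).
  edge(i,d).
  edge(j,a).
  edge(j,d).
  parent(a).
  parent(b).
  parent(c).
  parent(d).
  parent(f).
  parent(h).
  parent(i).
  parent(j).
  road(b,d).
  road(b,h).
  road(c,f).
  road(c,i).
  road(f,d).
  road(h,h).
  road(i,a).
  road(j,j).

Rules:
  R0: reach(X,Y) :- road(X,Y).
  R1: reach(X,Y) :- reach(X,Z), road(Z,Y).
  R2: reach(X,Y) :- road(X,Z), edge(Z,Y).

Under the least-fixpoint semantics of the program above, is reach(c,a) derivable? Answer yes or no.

yes

round 1: derive reach(b,d) via R0 from road(b,d)
round 1: derive reach(b,h) via R0 from road(b,h)
round 1: derive reach(c,f) via R0 from road(c,f)
round 1: derive reach(c,i) via R0 from road(c,i)
round 1: derive reach(f,d) via R0 from road(f,d)
round 1: derive reach(h,h) via R0 from road(h,h)
round 1: derive reach(i,a) via R0 from road(i,a)
round 1: derive reach(j,j) via R0 from road(j,j)
round 1: derive reach(c,c) via R2 from road(c,f), edge(f,c)
round 1: derive reach(c,d) via R2 from road(c,i), edge(i,d)
round 1: derive reach(f,h) via R2 from road(f,d), edge(d,h)
round 1: derive reach(h,d) via R2 from road(h,h), edge(h,d)
round 1: derive reach(i,b) via R2 from road(i,a), edge(a,b)
round 1: derive reach(i,d) via R2 from road(i,a), edge(a,d)
round 1: derive reach(i,h) via R2 from road(i,a), edge(a,h)
round 1: derive reach(j,a) via R2 from road(j,j), edge(j,a)
round 1: derive reach(j,d) via R2 from road(j,j), edge(j,d)
round 2: derive reach(c,a) via R1 from reach(c,i), road(i,a)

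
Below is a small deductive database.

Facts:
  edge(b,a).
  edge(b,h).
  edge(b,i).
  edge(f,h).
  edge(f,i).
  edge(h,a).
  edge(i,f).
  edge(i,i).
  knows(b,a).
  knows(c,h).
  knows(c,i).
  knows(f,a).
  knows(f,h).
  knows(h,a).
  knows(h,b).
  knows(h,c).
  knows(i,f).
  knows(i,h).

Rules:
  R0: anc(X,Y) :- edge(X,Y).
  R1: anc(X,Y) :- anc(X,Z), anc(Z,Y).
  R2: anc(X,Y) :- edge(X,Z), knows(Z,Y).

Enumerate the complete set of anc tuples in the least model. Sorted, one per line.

round 1: derive anc(b,a) via R0 from edge(b,a)
round 1: derive anc(b,h) via R0 from edge(b,h)
round 1: derive anc(b,i) via R0 from edge(b,i)
round 1: derive anc(f,h) via R0 from edge(f,h)
round 1: derive anc(f,i) via R0 from edge(f,i)
round 1: derive anc(h,a) via R0 from edge(h,a)
round 1: derive anc(i,f) via R0 from edge(i,f)
round 1: derive anc(i,i) via R0 from edge(i,i)
round 1: derive anc(b,b) via R2 from edge(b,h), knows(h,b)
round 1: derive anc(b,c) via R2 from edge(b,h), knows(h,c)
round 1: derive anc(b,f) via R2 from edge(b,i), knows(i,f)
round 1: derive anc(f,a) via R2 from edge(f,h), knows(h,a)
round 1: derive anc(f,b) via R2 from edge(f,h), knows(h,b)
round 1: derive anc(f,c) via R2 from edge(f,h), knows(h,c)
round 1: derive anc(f,f) via R2 from edge(f,i), knows(i,f)
round 1: derive anc(i,a) via R2 from edge(i,f), knows(f,a)
round 1: derive anc(i,h) via R2 from edge(i,f), knows(f,h)
round 2: derive anc(i,b) via R1 from anc(i,f), anc(f,b)
round 2: derive anc(i,c) via R1 from anc(i,f), anc(f,c)

anc(b,a)
anc(b,b)
anc(b,c)
anc(b,f)
anc(b,h)
anc(b,i)
anc(f,a)
anc(f,b)
anc(f,c)
anc(f,f)
anc(f,h)
anc(f,i)
anc(h,a)
anc(i,a)
anc(i,b)
anc(i,c)
anc(i,f)
anc(i,h)
anc(i,i)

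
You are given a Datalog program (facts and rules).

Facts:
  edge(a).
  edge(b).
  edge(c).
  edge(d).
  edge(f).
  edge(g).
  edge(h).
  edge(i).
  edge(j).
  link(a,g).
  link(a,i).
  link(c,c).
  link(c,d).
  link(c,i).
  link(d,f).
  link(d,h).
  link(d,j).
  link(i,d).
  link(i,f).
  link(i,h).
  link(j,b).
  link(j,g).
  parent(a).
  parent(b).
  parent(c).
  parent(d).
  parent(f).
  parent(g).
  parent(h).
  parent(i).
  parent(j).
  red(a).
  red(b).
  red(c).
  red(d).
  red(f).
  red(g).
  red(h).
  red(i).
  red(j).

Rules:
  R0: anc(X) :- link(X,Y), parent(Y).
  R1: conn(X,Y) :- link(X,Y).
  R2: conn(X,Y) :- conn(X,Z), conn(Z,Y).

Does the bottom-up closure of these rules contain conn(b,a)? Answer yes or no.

no

round 1: derive conn(a,g) via R1 from link(a,g)
round 1: derive conn(a,i) via R1 from link(a,i)
round 1: derive conn(c,c) via R1 from link(c,c)
round 1: derive conn(c,d) via R1 from link(c,d)
round 1: derive conn(c,i) via R1 from link(c,i)
round 1: derive conn(d,f) via R1 from link(d,f)
round 1: derive conn(d,h) via R1 from link(d,h)
round 1: derive conn(d,j) via R1 from link(d,j)
round 1: derive conn(i,d) via R1 from link(i,d)
round 1: derive conn(i,f) via R1 from link(i,f)
round 1: derive conn(i,h) via R1 from link(i,h)
round 1: derive conn(j,b) via R1 from link(j,b)
round 1: derive conn(j,g) via R1 from link(j,g)
round 2: derive conn(a,d) via R2 from conn(a,i), conn(i,d)
round 2: derive conn(a,f) via R2 from conn(a,i), conn(i,f)
round 2: derive conn(a,h) via R2 from conn(a,i), conn(i,h)
round 2: derive conn(c,f) via R2 from conn(c,d), conn(d,f)
round 2: derive conn(c,h) via R2 from conn(c,d), conn(d,h)
round 2: derive conn(c,j) via R2 from conn(c,d), conn(d,j)
round 2: derive conn(d,b) via R2 from conn(d,j), conn(j,b)
round 2: derive conn(d,g) via R2 from conn(d,j), conn(j,g)
round 2: derive conn(i,j) via R2 from conn(i,d), conn(d,j)
round 3: derive conn(a,b) via R2 from conn(a,d), conn(d,b)
round 3: derive conn(a,j) via R2 from conn(a,d), conn(d,j)
round 3: derive conn(c,b) via R2 from conn(c,d), conn(d,b)
round 3: derive conn(c,g) via R2 from conn(c,d), conn(d,g)
round 3: derive conn(i,b) via R2 from conn(i,d), conn(d,b)
round 3: derive conn(i,g) via R2 from conn(i,d), conn(d,g)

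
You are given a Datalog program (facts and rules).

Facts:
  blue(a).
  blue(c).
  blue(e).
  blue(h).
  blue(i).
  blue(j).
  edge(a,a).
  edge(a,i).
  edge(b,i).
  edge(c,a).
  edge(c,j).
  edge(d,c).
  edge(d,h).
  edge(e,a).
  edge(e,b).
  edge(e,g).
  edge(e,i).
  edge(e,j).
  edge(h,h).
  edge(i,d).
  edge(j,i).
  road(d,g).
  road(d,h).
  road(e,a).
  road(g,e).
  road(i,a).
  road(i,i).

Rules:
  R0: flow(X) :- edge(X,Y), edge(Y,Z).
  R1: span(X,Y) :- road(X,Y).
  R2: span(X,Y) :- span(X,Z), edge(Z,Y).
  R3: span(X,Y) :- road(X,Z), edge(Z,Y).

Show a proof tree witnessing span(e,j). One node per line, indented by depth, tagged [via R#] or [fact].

round 1: derive span(d,g) via R1 from road(d,g)
round 1: derive span(d,h) via R1 from road(d,h)
round 1: derive span(e,a) via R1 from road(e,a)
round 1: derive span(g,e) via R1 from road(g,e)
round 1: derive span(i,a) via R1 from road(i,a)
round 1: derive span(i,i) via R1 from road(i,i)
round 1: derive span(e,i) via R3 from road(e,a), edge(a,i)
round 1: derive span(g,a) via R3 from road(g,e), edge(e,a)
round 1: derive span(g,b) via R3 from road(g,e), edge(e,b)
round 1: derive span(g,g) via R3 from road(g,e), edge(e,g)
round 1: derive span(g,i) via R3 from road(g,e), edge(e,i)
round 1: derive span(g,j) via R3 from road(g,e), edge(e,j)
round 1: derive span(i,d) via R3 from road(i,i), edge(i,d)
round 2: derive span(e,d) via R2 from span(e,i), edge(i,d)
round 2: derive span(g,d) via R2 from span(g,i), edge(i,d)
round 2: derive span(i,c) via R2 from span(i,d), edge(d,c)
round 2: derive span(i,h) via R2 from span(i,d), edge(d,h)
round 3: derive span(e,c) via R2 from span(e,d), edge(d,c)
round 3: derive span(e,h) via R2 from span(e,d), edge(d,h)
round 3: derive span(g,c) via R2 from span(g,d), edge(d,c)
round 3: derive span(g,h) via R2 from span(g,d), edge(d,h)
round 3: derive span(i,j) via R2 from span(i,c), edge(c,j)
round 4: derive span(e,j) via R2 from span(e,c), edge(c,j)

span(e,j)  [via R2]
  span(e,c)  [via R2]
    span(e,d)  [via R2]
      span(e,i)  [via R3]
        road(e,a)  [fact]
        edge(a,i)  [fact]
      edge(i,d)  [fact]
    edge(d,c)  [fact]
  edge(c,j)  [fact]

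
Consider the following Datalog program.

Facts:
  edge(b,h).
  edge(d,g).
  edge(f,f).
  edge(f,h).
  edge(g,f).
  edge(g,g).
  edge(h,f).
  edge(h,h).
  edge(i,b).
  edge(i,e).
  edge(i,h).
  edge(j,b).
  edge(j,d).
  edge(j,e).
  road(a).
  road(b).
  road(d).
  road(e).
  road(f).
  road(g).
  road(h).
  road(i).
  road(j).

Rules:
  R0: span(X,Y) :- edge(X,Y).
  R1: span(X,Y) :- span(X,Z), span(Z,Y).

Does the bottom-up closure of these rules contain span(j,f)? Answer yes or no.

yes

round 1: derive span(b,h) via R0 from edge(b,h)
round 1: derive span(d,g) via R0 from edge(d,g)
round 1: derive span(f,f) via R0 from edge(f,f)
round 1: derive span(f,h) via R0 from edge(f,h)
round 1: derive span(g,f) via R0 from edge(g,f)
round 1: derive span(g,g) via R0 from edge(g,g)
round 1: derive span(h,f) via R0 from edge(h,f)
round 1: derive span(h,h) via R0 from edge(h,h)
round 1: derive span(i,b) via R0 from edge(i,b)
round 1: derive span(i,e) via R0 from edge(i,e)
round 1: derive span(i,h) via R0 from edge(i,h)
round 1: derive span(j,b) via R0 from edge(j,b)
round 1: derive span(j,d) via R0 from edge(j,d)
round 1: derive span(j,e) via R0 from edge(j,e)
round 2: derive span(b,f) via R1 from span(b,h), span(h,f)
round 2: derive span(d,f) via R1 from span(d,g), span(g,f)
round 2: derive span(g,h) via R1 from span(g,f), span(f,h)
round 2: derive span(i,f) via R1 from span(i,h), span(h,f)
round 2: derive span(j,g) via R1 from span(j,d), span(d,g)
round 2: derive span(j,h) via R1 from span(j,b), span(b,h)
round 3: derive span(d,h) via R1 from span(d,f), span(f,h)
round 3: derive span(j,f) via R1 from span(j,b), span(b,f)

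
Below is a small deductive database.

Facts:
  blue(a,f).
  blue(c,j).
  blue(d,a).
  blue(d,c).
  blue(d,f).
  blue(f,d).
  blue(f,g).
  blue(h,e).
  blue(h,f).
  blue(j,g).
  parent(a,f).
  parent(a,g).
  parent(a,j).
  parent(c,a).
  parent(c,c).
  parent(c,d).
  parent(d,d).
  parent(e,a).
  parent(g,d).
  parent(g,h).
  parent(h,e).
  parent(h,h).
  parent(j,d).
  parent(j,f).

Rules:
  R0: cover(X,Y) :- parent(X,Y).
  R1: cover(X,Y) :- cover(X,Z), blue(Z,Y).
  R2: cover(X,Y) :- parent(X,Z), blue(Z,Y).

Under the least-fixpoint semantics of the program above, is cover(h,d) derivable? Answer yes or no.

round 1: derive cover(a,f) via R0 from parent(a,f)
round 1: derive cover(a,g) via R0 from parent(a,g)
round 1: derive cover(a,j) via R0 from parent(a,j)
round 1: derive cover(c,a) via R0 from parent(c,a)
round 1: derive cover(c,c) via R0 from parent(c,c)
round 1: derive cover(c,d) via R0 from parent(c,d)
round 1: derive cover(d,d) via R0 from parent(d,d)
round 1: derive cover(e,a) via R0 from parent(e,a)
round 1: derive cover(g,d) via R0 from parent(g,d)
round 1: derive cover(g,h) via R0 from parent(g,h)
round 1: derive cover(h,e) via R0 from parent(h,e)
round 1: derive cover(h,h) via R0 from parent(h,h)
round 1: derive cover(j,d) via R0 from parent(j,d)
round 1: derive cover(j,f) via R0 from parent(j,f)
round 1: derive cover(a,d) via R2 from parent(a,f), blue(f,d)
round 1: derive cover(c,f) via R2 from parent(c,a), blue(a,f)
round 1: derive cover(c,j) via R2 from parent(c,c), blue(c,j)
round 1: derive cover(d,a) via R2 from parent(d,d), blue(d,a)
round 1: derive cover(d,c) via R2 from parent(d,d), blue(d,c)
round 1: derive cover(d,f) via R2 from parent(d,d), blue(d,f)
round 1: derive cover(e,f) via R2 from parent(e,a), blue(a,f)
round 1: derive cover(g,a) via R2 from parent(g,d), blue(d,a)
round 1: derive cover(g,c) via R2 from parent(g,d), blue(d,c)
round 1: derive cover(g,e) via R2 from parent(g,h), blue(h,e)
round 1: derive cover(g,f) via R2 from parent(g,d), blue(d,f)
round 1: derive cover(h,f) via R2 from parent(h,h), blue(h,f)
round 1: derive cover(j,a) via R2 from parent(j,d), blue(d,a)
round 1: derive cover(j,c) via R2 from parent(j,d), blue(d,c)
round 1: derive cover(j,g) via R2 from parent(j,f), blue(f,g)
round 2: derive cover(a,a) via R1 from cover(a,d), blue(d,a)
round 2: derive cover(a,c) via R1 from cover(a,d), blue(d,c)
round 2: derive cover(c,g) via R1 from cover(c,f), blue(f,g)
round 2: derive cover(d,g) via R1 from cover(d,f), blue(f,g)
round 2: derive cover(d,j) via R1 from cover(d,c), blue(c,j)
round 2: derive cover(e,d) via R1 from cover(e,f), blue(f,d)
round 2: derive cover(e,g) via R1 from cover(e,f), blue(f,g)
round 2: derive cover(g,g) via R1 from cover(g,f), blue(f,g)
round 2: derive cover(g,j) via R1 from cover(g,c), blue(c,j)
round 2: derive cover(h,d) via R1 from cover(h,f), blue(f,d)
round 2: derive cover(h,g) via R1 from cover(h,f), blue(f,g)
round 2: derive cover(j,j) via R1 from cover(j,c), blue(c,j)
round 3: derive cover(e,c) via R1 from cover(e,d), blue(d,c)
round 3: derive cover(h,a) via R1 from cover(h,d), blue(d,a)
round 3: derive cover(h,c) via R1 from cover(h,d), blue(d,c)
round 4: derive cover(e,j) via R1 from cover(e,c), blue(c,j)
round 4: derive cover(h,j) via R1 from cover(h,c), blue(c,j)

yes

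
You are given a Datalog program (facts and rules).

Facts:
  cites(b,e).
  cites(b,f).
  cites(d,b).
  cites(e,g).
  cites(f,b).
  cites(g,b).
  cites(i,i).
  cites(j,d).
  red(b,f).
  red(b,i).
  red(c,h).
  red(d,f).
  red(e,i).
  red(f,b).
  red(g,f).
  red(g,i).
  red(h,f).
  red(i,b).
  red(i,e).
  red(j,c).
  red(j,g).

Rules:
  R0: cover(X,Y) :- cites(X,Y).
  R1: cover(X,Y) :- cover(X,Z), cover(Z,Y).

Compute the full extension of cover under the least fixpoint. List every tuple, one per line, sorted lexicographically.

cover(b,b)
cover(b,e)
cover(b,f)
cover(b,g)
cover(d,b)
cover(d,e)
cover(d,f)
cover(d,g)
cover(e,b)
cover(e,e)
cover(e,f)
cover(e,g)
cover(f,b)
cover(f,e)
cover(f,f)
cover(f,g)
cover(g,b)
cover(g,e)
cover(g,f)
cover(g,g)
cover(i,i)
cover(j,b)
cover(j,d)
cover(j,e)
cover(j,f)
cover(j,g)

round 1: derive cover(b,e) via R0 from cites(b,e)
round 1: derive cover(b,f) via R0 from cites(b,f)
round 1: derive cover(d,b) via R0 from cites(d,b)
round 1: derive cover(e,g) via R0 from cites(e,g)
round 1: derive cover(f,b) via R0 from cites(f,b)
round 1: derive cover(g,b) via R0 from cites(g,b)
round 1: derive cover(i,i) via R0 from cites(i,i)
round 1: derive cover(j,d) via R0 from cites(j,d)
round 2: derive cover(b,b) via R1 from cover(b,f), cover(f,b)
round 2: derive cover(b,g) via R1 from cover(b,e), cover(e,g)
round 2: derive cover(d,e) via R1 from cover(d,b), cover(b,e)
round 2: derive cover(d,f) via R1 from cover(d,b), cover(b,f)
round 2: derive cover(e,b) via R1 from cover(e,g), cover(g,b)
round 2: derive cover(f,e) via R1 from cover(f,b), cover(b,e)
round 2: derive cover(f,f) via R1 from cover(f,b), cover(b,f)
round 2: derive cover(g,e) via R1 from cover(g,b), cover(b,e)
round 2: derive cover(g,f) via R1 from cover(g,b), cover(b,f)
round 2: derive cover(j,b) via R1 from cover(j,d), cover(d,b)
round 3: derive cover(d,g) via R1 from cover(d,b), cover(b,g)
round 3: derive cover(e,e) via R1 from cover(e,b), cover(b,e)
round 3: derive cover(e,f) via R1 from cover(e,b), cover(b,f)
round 3: derive cover(f,g) via R1 from cover(f,b), cover(b,g)
round 3: derive cover(g,g) via R1 from cover(g,b), cover(b,g)
round 3: derive cover(j,e) via R1 from cover(j,b), cover(b,e)
round 3: derive cover(j,f) via R1 from cover(j,b), cover(b,f)
round 3: derive cover(j,g) via R1 from cover(j,b), cover(b,g)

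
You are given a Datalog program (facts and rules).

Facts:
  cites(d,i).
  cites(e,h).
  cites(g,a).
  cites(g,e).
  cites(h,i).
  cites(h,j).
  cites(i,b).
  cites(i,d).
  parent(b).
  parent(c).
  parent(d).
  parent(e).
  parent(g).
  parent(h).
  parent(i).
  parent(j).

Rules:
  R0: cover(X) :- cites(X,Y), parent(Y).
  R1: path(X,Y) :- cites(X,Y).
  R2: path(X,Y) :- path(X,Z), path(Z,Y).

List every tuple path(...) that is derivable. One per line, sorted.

round 1: derive path(d,i) via R1 from cites(d,i)
round 1: derive path(e,h) via R1 from cites(e,h)
round 1: derive path(g,a) via R1 from cites(g,a)
round 1: derive path(g,e) via R1 from cites(g,e)
round 1: derive path(h,i) via R1 from cites(h,i)
round 1: derive path(h,j) via R1 from cites(h,j)
round 1: derive path(i,b) via R1 from cites(i,b)
round 1: derive path(i,d) via R1 from cites(i,d)
round 2: derive path(d,b) via R2 from path(d,i), path(i,b)
round 2: derive path(d,d) via R2 from path(d,i), path(i,d)
round 2: derive path(e,i) via R2 from path(e,h), path(h,i)
round 2: derive path(e,j) via R2 from path(e,h), path(h,j)
round 2: derive path(g,h) via R2 from path(g,e), path(e,h)
round 2: derive path(h,b) via R2 from path(h,i), path(i,b)
round 2: derive path(h,d) via R2 from path(h,i), path(i,d)
round 2: derive path(i,i) via R2 from path(i,d), path(d,i)
round 3: derive path(e,b) via R2 from path(e,h), path(h,b)
round 3: derive path(e,d) via R2 from path(e,h), path(h,d)
round 3: derive path(g,b) via R2 from path(g,h), path(h,b)
round 3: derive path(g,d) via R2 from path(g,h), path(h,d)
round 3: derive path(g,i) via R2 from path(g,e), path(e,i)
round 3: derive path(g,j) via R2 from path(g,e), path(e,j)

path(d,b)
path(d,d)
path(d,i)
path(e,b)
path(e,d)
path(e,h)
path(e,i)
path(e,j)
path(g,a)
path(g,b)
path(g,d)
path(g,e)
path(g,h)
path(g,i)
path(g,j)
path(h,b)
path(h,d)
path(h,i)
path(h,j)
path(i,b)
path(i,d)
path(i,i)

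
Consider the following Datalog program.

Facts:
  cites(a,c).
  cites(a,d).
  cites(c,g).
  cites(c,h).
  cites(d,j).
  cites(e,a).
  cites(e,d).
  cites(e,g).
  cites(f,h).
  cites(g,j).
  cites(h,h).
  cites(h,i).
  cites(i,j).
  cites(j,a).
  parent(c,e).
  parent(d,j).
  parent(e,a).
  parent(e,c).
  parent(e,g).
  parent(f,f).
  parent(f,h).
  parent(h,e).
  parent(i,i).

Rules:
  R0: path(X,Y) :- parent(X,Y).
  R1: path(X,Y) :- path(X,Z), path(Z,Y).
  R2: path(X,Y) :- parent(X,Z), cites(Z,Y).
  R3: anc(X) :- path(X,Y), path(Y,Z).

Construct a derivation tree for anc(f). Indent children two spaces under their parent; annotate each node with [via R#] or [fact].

anc(f)  [via R3]
  path(f,f)  [via R0]
    parent(f,f)  [fact]
  path(f,f)  [via R0]
    parent(f,f)  [fact]

round 1: derive path(c,e) via R0 from parent(c,e)
round 1: derive path(d,j) via R0 from parent(d,j)
round 1: derive path(e,a) via R0 from parent(e,a)
round 1: derive path(e,c) via R0 from parent(e,c)
round 1: derive path(e,g) via R0 from parent(e,g)
round 1: derive path(f,f) via R0 from parent(f,f)
round 1: derive path(f,h) via R0 from parent(f,h)
round 1: derive path(h,e) via R0 from parent(h,e)
round 1: derive path(i,i) via R0 from parent(i,i)
round 1: derive path(c,a) via R2 from parent(c,e), cites(e,a)
round 1: derive path(c,d) via R2 from parent(c,e), cites(e,d)
round 1: derive path(c,g) via R2 from parent(c,e), cites(e,g)
round 1: derive path(d,a) via R2 from parent(d,j), cites(j,a)
round 1: derive path(e,d) via R2 from parent(e,a), cites(a,d)
round 1: derive path(e,h) via R2 from parent(e,c), cites(c,h)
round 1: derive path(e,j) via R2 from parent(e,g), cites(g,j)
round 1: derive path(f,i) via R2 from parent(f,h), cites(h,i)
round 1: derive path(h,a) via R2 from parent(h,e), cites(e,a)
round 1: derive path(h,d) via R2 from parent(h,e), cites(e,d)
round 1: derive path(h,g) via R2 from parent(h,e), cites(e,g)
round 1: derive path(i,j) via R2 from parent(i,i), cites(i,j)
round 2: derive path(c,c) via R1 from path(c,e), path(e,c)
round 2: derive path(c,h) via R1 from path(c,e), path(e,h)
round 2: derive path(c,j) via R1 from path(c,d), path(d,j)
round 2: derive path(e,e) via R1 from path(e,c), path(c,e)
round 2: derive path(f,a) via R1 from path(f,h), path(h,a)
round 2: derive path(f,d) via R1 from path(f,h), path(h,d)
round 2: derive path(f,e) via R1 from path(f,h), path(h,e)
round 2: derive path(f,g) via R1 from path(f,h), path(h,g)
round 2: derive path(f,j) via R1 from path(f,i), path(i,j)
round 2: derive path(h,c) via R1 from path(h,e), path(e,c)
round 2: derive path(h,h) via R1 from path(h,e), path(e,h)
round 2: derive path(h,j) via R1 from path(h,d), path(d,j)
round 2: derive anc(c) via R3 from path(c,d), path(d,a)
round 2: derive anc(e) via R3 from path(e,c), path(c,a)
round 2: derive anc(f) via R3 from path(f,f), path(f,f)
round 2: derive anc(h) via R3 from path(h,d), path(d,a)
round 2: derive anc(i) via R3 from path(i,i), path(i,i)
round 3: derive path(f,c) via R1 from path(f,e), path(e,c)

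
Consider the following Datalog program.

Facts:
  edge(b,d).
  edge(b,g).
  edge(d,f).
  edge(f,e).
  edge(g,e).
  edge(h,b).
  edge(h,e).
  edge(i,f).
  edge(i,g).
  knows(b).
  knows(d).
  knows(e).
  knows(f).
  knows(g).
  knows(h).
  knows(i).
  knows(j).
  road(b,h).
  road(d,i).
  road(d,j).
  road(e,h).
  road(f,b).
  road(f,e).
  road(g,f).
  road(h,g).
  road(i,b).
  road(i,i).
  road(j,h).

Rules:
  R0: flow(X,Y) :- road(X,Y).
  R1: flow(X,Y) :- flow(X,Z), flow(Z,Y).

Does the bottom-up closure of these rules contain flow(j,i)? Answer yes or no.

round 1: derive flow(b,h) via R0 from road(b,h)
round 1: derive flow(d,i) via R0 from road(d,i)
round 1: derive flow(d,j) via R0 from road(d,j)
round 1: derive flow(e,h) via R0 from road(e,h)
round 1: derive flow(f,b) via R0 from road(f,b)
round 1: derive flow(f,e) via R0 from road(f,e)
round 1: derive flow(g,f) via R0 from road(g,f)
round 1: derive flow(h,g) via R0 from road(h,g)
round 1: derive flow(i,b) via R0 from road(i,b)
round 1: derive flow(i,i) via R0 from road(i,i)
round 1: derive flow(j,h) via R0 from road(j,h)
round 2: derive flow(b,g) via R1 from flow(b,h), flow(h,g)
round 2: derive flow(d,b) via R1 from flow(d,i), flow(i,b)
round 2: derive flow(d,h) via R1 from flow(d,j), flow(j,h)
round 2: derive flow(e,g) via R1 from flow(e,h), flow(h,g)
round 2: derive flow(f,h) via R1 from flow(f,b), flow(b,h)
round 2: derive flow(g,b) via R1 from flow(g,f), flow(f,b)
round 2: derive flow(g,e) via R1 from flow(g,f), flow(f,e)
round 2: derive flow(h,f) via R1 from flow(h,g), flow(g,f)
round 2: derive flow(i,h) via R1 from flow(i,b), flow(b,h)
round 2: derive flow(j,g) via R1 from flow(j,h), flow(h,g)
round 3: derive flow(b,b) via R1 from flow(b,g), flow(g,b)
round 3: derive flow(b,e) via R1 from flow(b,g), flow(g,e)
round 3: derive flow(b,f) via R1 from flow(b,g), flow(g,f)
round 3: derive flow(d,f) via R1 from flow(d,h), flow(h,f)
round 3: derive flow(d,g) via R1 from flow(d,b), flow(b,g)
round 3: derive flow(e,b) via R1 from flow(e,g), flow(g,b)
round 3: derive flow(e,e) via R1 from flow(e,g), flow(g,e)
round 3: derive flow(e,f) via R1 from flow(e,g), flow(g,f)
round 3: derive flow(f,f) via R1 from flow(f,h), flow(h,f)
round 3: derive flow(f,g) via R1 from flow(f,b), flow(b,g)
round 3: derive flow(g,g) via R1 from flow(g,b), flow(b,g)
round 3: derive flow(g,h) via R1 from flow(g,b), flow(b,h)
round 3: derive flow(h,b) via R1 from flow(h,f), flow(f,b)
round 3: derive flow(h,e) via R1 from flow(h,f), flow(f,e)
round 3: derive flow(h,h) via R1 from flow(h,f), flow(f,h)
round 3: derive flow(i,f) via R1 from flow(i,h), flow(h,f)
round 3: derive flow(i,g) via R1 from flow(i,b), flow(b,g)
round 3: derive flow(j,b) via R1 from flow(j,g), flow(g,b)
round 3: derive flow(j,e) via R1 from flow(j,g), flow(g,e)
round 3: derive flow(j,f) via R1 from flow(j,g), flow(g,f)
round 4: derive flow(d,e) via R1 from flow(d,b), flow(b,e)
round 4: derive flow(i,e) via R1 from flow(i,b), flow(b,e)

no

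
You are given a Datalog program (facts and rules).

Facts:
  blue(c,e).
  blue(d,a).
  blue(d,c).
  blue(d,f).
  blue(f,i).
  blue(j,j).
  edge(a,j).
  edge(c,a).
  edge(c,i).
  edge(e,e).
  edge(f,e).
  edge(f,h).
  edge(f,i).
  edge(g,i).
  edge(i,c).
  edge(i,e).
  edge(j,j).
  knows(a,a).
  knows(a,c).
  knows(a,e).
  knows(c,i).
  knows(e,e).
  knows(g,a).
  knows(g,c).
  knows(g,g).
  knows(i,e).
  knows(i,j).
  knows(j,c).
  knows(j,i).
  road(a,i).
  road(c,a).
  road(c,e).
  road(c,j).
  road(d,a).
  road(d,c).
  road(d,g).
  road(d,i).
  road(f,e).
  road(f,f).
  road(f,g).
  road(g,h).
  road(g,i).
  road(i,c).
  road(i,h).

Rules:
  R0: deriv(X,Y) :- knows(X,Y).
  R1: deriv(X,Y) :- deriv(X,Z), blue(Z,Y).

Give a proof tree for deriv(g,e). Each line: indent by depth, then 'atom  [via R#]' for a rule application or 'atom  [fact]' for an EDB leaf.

deriv(g,e)  [via R1]
  deriv(g,c)  [via R0]
    knows(g,c)  [fact]
  blue(c,e)  [fact]

round 1: derive deriv(a,a) via R0 from knows(a,a)
round 1: derive deriv(a,c) via R0 from knows(a,c)
round 1: derive deriv(a,e) via R0 from knows(a,e)
round 1: derive deriv(c,i) via R0 from knows(c,i)
round 1: derive deriv(e,e) via R0 from knows(e,e)
round 1: derive deriv(g,a) via R0 from knows(g,a)
round 1: derive deriv(g,c) via R0 from knows(g,c)
round 1: derive deriv(g,g) via R0 from knows(g,g)
round 1: derive deriv(i,e) via R0 from knows(i,e)
round 1: derive deriv(i,j) via R0 from knows(i,j)
round 1: derive deriv(j,c) via R0 from knows(j,c)
round 1: derive deriv(j,i) via R0 from knows(j,i)
round 2: derive deriv(g,e) via R1 from deriv(g,c), blue(c,e)
round 2: derive deriv(j,e) via R1 from deriv(j,c), blue(c,e)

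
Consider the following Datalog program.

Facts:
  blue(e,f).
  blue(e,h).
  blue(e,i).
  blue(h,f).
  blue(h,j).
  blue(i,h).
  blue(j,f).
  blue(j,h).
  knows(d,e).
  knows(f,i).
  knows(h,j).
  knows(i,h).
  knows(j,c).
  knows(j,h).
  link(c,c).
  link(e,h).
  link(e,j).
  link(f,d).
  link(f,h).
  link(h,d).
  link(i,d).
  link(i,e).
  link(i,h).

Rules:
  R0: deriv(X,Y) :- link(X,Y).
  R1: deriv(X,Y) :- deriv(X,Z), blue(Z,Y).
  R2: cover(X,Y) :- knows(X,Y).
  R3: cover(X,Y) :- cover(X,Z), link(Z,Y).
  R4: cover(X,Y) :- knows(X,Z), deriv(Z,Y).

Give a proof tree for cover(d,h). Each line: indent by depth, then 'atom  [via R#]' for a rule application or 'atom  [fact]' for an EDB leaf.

cover(d,h)  [via R3]
  cover(d,e)  [via R2]
    knows(d,e)  [fact]
  link(e,h)  [fact]

round 1: derive deriv(c,c) via R0 from link(c,c)
round 1: derive deriv(e,h) via R0 from link(e,h)
round 1: derive deriv(e,j) via R0 from link(e,j)
round 1: derive deriv(f,d) via R0 from link(f,d)
round 1: derive deriv(f,h) via R0 from link(f,h)
round 1: derive deriv(h,d) via R0 from link(h,d)
round 1: derive deriv(i,d) via R0 from link(i,d)
round 1: derive deriv(i,e) via R0 from link(i,e)
round 1: derive deriv(i,h) via R0 from link(i,h)
round 1: derive cover(d,e) via R2 from knows(d,e)
round 1: derive cover(f,i) via R2 from knows(f,i)
round 1: derive cover(h,j) via R2 from knows(h,j)
round 1: derive cover(i,h) via R2 from knows(i,h)
round 1: derive cover(j,c) via R2 from knows(j,c)
round 1: derive cover(j,h) via R2 from knows(j,h)
round 2: derive deriv(e,f) via R1 from deriv(e,h), blue(h,f)
round 2: derive deriv(f,f) via R1 from deriv(f,h), blue(h,f)
round 2: derive deriv(f,j) via R1 from deriv(f,h), blue(h,j)
round 2: derive deriv(i,f) via R1 from deriv(i,e), blue(e,f)
round 2: derive deriv(i,i) via R1 from deriv(i,e), blue(e,i)
round 2: derive deriv(i,j) via R1 from deriv(i,h), blue(h,j)
round 2: derive cover(d,h) via R3 from cover(d,e), link(e,h)
round 2: derive cover(d,j) via R3 from cover(d,e), link(e,j)
round 2: derive cover(f,d) via R3 from cover(f,i), link(i,d)
round 2: derive cover(f,e) via R3 from cover(f,i), link(i,e)
round 2: derive cover(f,h) via R3 from cover(f,i), link(i,h)
round 2: derive cover(i,d) via R3 from cover(i,h), link(h,d)
round 2: derive cover(j,d) via R3 from cover(j,h), link(h,d)
round 3: derive cover(d,d) via R3 from cover(d,h), link(h,d)
round 3: derive cover(f,j) via R3 from cover(f,e), link(e,j)
round 3: derive cover(d,f) via R4 from knows(d,e), deriv(e,f)
round 3: derive cover(f,f) via R4 from knows(f,i), deriv(i,f)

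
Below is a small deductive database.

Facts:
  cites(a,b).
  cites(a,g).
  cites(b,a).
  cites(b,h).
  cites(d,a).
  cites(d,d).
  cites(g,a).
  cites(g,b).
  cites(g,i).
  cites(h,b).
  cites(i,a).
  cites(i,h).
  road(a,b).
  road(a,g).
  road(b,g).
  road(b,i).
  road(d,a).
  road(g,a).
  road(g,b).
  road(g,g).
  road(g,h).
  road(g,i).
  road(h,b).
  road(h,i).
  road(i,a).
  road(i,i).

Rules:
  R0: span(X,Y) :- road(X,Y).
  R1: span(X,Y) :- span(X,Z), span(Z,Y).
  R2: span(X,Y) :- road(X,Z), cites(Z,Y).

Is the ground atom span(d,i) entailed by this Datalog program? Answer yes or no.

yes

round 1: derive span(a,b) via R0 from road(a,b)
round 1: derive span(a,g) via R0 from road(a,g)
round 1: derive span(b,g) via R0 from road(b,g)
round 1: derive span(b,i) via R0 from road(b,i)
round 1: derive span(d,a) via R0 from road(d,a)
round 1: derive span(g,a) via R0 from road(g,a)
round 1: derive span(g,b) via R0 from road(g,b)
round 1: derive span(g,g) via R0 from road(g,g)
round 1: derive span(g,h) via R0 from road(g,h)
round 1: derive span(g,i) via R0 from road(g,i)
round 1: derive span(h,b) via R0 from road(h,b)
round 1: derive span(h,i) via R0 from road(h,i)
round 1: derive span(i,a) via R0 from road(i,a)
round 1: derive span(i,i) via R0 from road(i,i)
round 1: derive span(a,a) via R2 from road(a,b), cites(b,a)
round 1: derive span(a,h) via R2 from road(a,b), cites(b,h)
round 1: derive span(a,i) via R2 from road(a,g), cites(g,i)
round 1: derive span(b,a) via R2 from road(b,g), cites(g,a)
round 1: derive span(b,b) via R2 from road(b,g), cites(g,b)
round 1: derive span(b,h) via R2 from road(b,i), cites(i,h)
round 1: derive span(d,b) via R2 from road(d,a), cites(a,b)
round 1: derive span(d,g) via R2 from road(d,a), cites(a,g)
round 1: derive span(h,a) via R2 from road(h,b), cites(b,a)
round 1: derive span(h,h) via R2 from road(h,b), cites(b,h)
round 1: derive span(i,b) via R2 from road(i,a), cites(a,b)
round 1: derive span(i,g) via R2 from road(i,a), cites(a,g)
round 1: derive span(i,h) via R2 from road(i,i), cites(i,h)
round 2: derive span(d,h) via R1 from span(d,a), span(a,h)
round 2: derive span(d,i) via R1 from span(d,a), span(a,i)
round 2: derive span(h,g) via R1 from span(h,a), span(a,g)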